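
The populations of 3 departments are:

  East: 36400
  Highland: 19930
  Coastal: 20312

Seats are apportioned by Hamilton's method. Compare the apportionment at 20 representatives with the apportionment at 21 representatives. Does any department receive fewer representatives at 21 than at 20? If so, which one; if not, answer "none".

At 20 seats: East 10, Highland 5, Coastal 5.
At 21 seats: East 10, Highland 5, Coastal 6.
No department's allocation decreased.

none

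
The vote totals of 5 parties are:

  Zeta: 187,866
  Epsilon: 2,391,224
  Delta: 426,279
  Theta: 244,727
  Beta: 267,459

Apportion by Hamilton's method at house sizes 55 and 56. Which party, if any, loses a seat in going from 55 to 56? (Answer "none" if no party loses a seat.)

At 55 seats: Zeta 3, Epsilon 37, Delta 7, Theta 4, Beta 4.
At 56 seats: Zeta 3, Epsilon 38, Delta 7, Theta 4, Beta 4.
No party's allocation decreased.

none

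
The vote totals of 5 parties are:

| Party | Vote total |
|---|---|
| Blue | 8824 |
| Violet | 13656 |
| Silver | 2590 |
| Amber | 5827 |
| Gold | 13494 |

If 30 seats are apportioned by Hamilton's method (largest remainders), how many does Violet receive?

9

Total 44391; standard divisor 44391/30 ≈ 1479.7.
Standard quotas: Blue 5.9634, Violet 9.2289, Silver 1.7504, Amber 3.9380, Gold 9.1194.
Lower quotas: Blue 5, Violet 9, Silver 1, Amber 3, Gold 9 (sum 27, leaving 3 seats).
Remainders in descending order: Blue 0.9634, Amber 0.9380, Silver 0.7504, Violet 0.2289, Gold 0.1194.
The surplus seats go to Blue, Amber, Silver.
Violet receives 9.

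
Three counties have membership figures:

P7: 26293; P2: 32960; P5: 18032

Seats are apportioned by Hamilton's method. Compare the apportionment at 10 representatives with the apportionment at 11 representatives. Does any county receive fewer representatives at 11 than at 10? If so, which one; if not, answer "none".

At 10 seats: P7 4, P2 4, P5 2.
At 11 seats: P7 4, P2 5, P5 2.
No county's allocation decreased.

none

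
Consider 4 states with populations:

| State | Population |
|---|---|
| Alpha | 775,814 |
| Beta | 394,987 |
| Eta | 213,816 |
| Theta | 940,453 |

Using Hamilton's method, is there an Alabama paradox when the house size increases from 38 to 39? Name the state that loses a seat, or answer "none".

Eta

At 38 seats: Alpha 13, Beta 6, Eta 4, Theta 15.
At 39 seats: Alpha 13, Beta 7, Eta 3, Theta 16.
Eta drops from 4 to 3.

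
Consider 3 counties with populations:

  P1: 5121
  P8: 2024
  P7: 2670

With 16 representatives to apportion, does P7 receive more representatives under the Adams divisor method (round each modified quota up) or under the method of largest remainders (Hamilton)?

Adams: P1 8, P8 4, P7 4.
Hamilton: P1 8, P8 3, P7 5.
P7 gets 4 under Adams and 5 under Hamilton.

Hamilton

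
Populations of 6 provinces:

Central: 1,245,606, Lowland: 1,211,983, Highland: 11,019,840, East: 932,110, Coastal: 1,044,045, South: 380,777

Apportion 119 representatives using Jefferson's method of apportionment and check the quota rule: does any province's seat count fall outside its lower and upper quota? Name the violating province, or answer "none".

Standard quotas: Central 9.361, Lowland 9.108, Highland 82.817, East 7.005, Coastal 7.846, South 2.862.
Jefferson allocation: Central 9, Lowland 9, Highland 84, East 7, Coastal 8, South 2.
Highland has quota 82.817 (lower 82, upper 83) but receives 84 — outside the quota interval.

Highland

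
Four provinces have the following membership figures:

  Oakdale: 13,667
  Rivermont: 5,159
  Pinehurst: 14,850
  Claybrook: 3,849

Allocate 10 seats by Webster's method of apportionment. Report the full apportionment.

Oakdale=4, Rivermont=1, Pinehurst=4, Claybrook=1

Standard divisor 37525/10 ≈ 3752.5; standard quotas: Oakdale 3.642, Rivermont 1.375, Pinehurst 3.957, Claybrook 1.026.
Rounding to the nearest integer gives Oakdale 4, Rivermont 1, Pinehurst 4, Claybrook 1 — total 10, matching the house size, so no adjustment is needed.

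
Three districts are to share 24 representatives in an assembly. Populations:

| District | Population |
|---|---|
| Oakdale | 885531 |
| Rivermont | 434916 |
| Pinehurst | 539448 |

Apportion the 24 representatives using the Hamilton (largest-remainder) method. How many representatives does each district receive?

Oakdale=11, Rivermont=6, Pinehurst=7

Standard divisor: 1859895 ÷ 24 ≈ 77495.625.
Standard quotas: Oakdale 11.4269, Rivermont 5.6121, Pinehurst 6.9610.
Lower quotas: Oakdale 11, Rivermont 5, Pinehurst 6 (sum 22, leaving 2 seats).
Remainders in descending order: Pinehurst 0.9610, Rivermont 0.6121, Oakdale 0.4269.
The surplus seats go to Pinehurst, Rivermont.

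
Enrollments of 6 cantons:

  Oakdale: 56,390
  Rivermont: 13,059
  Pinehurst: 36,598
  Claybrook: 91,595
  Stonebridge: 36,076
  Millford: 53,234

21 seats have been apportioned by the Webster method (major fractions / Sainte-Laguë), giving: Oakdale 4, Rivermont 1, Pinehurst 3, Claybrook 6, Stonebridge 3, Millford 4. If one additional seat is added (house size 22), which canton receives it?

Claybrook

Priority for the next seat is population ÷ (current seats + 0.5).
Priorities: Oakdale 12531.111, Rivermont 8706.000, Pinehurst 10456.571, Claybrook 14091.538, Stonebridge 10307.429, Millford 11829.778.
Highest priority: Claybrook.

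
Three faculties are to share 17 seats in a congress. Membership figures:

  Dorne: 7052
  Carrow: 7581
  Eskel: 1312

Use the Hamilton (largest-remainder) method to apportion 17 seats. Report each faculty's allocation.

Standard divisor: 15945 ÷ 17 ≈ 937.941.
Standard quotas: Dorne 7.5186, Carrow 8.0826, Eskel 1.3988.
Lower quotas: Dorne 7, Carrow 8, Eskel 1 (sum 16, leaving 1 seat).
Remainders in descending order: Dorne 0.5186, Eskel 0.3988, Carrow 0.0826.
The surplus seat goes to Dorne.

Dorne 8, Carrow 8, Eskel 1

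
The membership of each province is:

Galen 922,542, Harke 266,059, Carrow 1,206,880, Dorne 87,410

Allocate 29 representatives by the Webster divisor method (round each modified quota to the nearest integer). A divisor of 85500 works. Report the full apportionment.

Galen: 11; Harke: 3; Carrow: 14; Dorne: 1

With modified divisor 85500: modified quotas Galen 10.790, Harke 3.112, Carrow 14.116, Dorne 1.022.
Rounding to the nearest integer: Galen 11, Harke 3, Carrow 14, Dorne 1 (total 29).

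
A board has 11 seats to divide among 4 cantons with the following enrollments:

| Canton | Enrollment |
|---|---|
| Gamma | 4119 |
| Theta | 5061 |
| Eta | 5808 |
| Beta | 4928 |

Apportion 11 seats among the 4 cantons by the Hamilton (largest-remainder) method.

Gamma 2, Theta 3, Eta 3, Beta 3

Standard divisor: 19916 ÷ 11 ≈ 1810.545.
Standard quotas: Gamma 2.2750, Theta 2.7953, Eta 3.2079, Beta 2.7218.
Lower quotas: Gamma 2, Theta 2, Eta 3, Beta 2 (sum 9, leaving 2 seats).
Remainders in descending order: Theta 0.7953, Beta 0.7218, Gamma 0.2750, Eta 0.2079.
Largest remainders: Theta, Beta receive the extra seats.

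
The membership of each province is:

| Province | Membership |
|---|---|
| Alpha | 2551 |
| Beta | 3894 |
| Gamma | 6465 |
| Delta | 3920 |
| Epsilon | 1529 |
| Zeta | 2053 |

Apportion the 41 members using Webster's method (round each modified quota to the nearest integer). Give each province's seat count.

Standard divisor 20412/41 ≈ 497.854; standard quotas: Alpha 5.124, Beta 7.822, Gamma 12.986, Delta 7.874, Epsilon 3.071, Zeta 4.124.
Rounding to the nearest integer gives Alpha 5, Beta 8, Gamma 13, Delta 8, Epsilon 3, Zeta 4 — total 41, matching the house size, so no adjustment is needed.

Alpha 5, Beta 8, Gamma 13, Delta 8, Epsilon 3, Zeta 4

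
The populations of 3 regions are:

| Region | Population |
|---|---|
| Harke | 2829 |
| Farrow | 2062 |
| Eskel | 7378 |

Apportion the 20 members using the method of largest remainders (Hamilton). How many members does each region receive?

The standard divisor is 12269/20 ≈ 613.45.
Standard quotas: Harke 4.6116, Farrow 3.3613, Eskel 12.0271.
Lower quotas: Harke 4, Farrow 3, Eskel 12 (sum 19, leaving 1 seat).
Remainders in descending order: Harke 0.6116, Farrow 0.3613, Eskel 0.0271.
The surplus seat goes to Harke.

Harke=5, Farrow=3, Eskel=12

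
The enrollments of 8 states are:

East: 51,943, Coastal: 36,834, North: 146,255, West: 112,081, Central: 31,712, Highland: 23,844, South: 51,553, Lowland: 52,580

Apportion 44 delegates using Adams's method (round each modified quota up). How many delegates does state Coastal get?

Standard divisor 506802/44 ≈ 11518.227; standard quotas: East 4.510, Coastal 3.198, North 12.698, West 9.731, Central 2.753, Highland 2.070, South 4.476, Lowland 4.565.
Rounding up gives 5, 4, 13, 10, 3, 3, 5, 5 = 48 seats, so the divisor must be adjusted.
With modified divisor 12700: modified quotas East 4.090, Coastal 2.900, North 11.516, West 8.825, Central 2.497, Highland 1.877, South 4.059, Lowland 4.140.
Rounding up: East 5, Coastal 3, North 12, West 9, Central 3, Highland 2, South 5, Lowland 5 (total 44).
Coastal receives 3.

3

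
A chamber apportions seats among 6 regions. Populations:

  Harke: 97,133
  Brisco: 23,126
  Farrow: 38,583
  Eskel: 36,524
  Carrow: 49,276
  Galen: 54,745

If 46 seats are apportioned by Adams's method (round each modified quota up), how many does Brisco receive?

Standard divisor 299387/46 ≈ 6508.413; standard quotas: Harke 14.924, Brisco 3.553, Farrow 5.928, Eskel 5.612, Carrow 7.571, Galen 8.411.
Rounding up gives 15, 4, 6, 6, 8, 9 = 48 seats, so the divisor must be adjusted.
With modified divisor 7000: modified quotas Harke 13.876, Brisco 3.304, Farrow 5.512, Eskel 5.218, Carrow 7.039, Galen 7.821.
Rounding up: Harke 14, Brisco 4, Farrow 6, Eskel 6, Carrow 8, Galen 8 (total 46).
Brisco receives 4.

4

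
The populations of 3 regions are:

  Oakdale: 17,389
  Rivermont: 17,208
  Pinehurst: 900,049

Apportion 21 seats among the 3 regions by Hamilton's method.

Standard divisor: 934646 ÷ 21 ≈ 44506.952.
Standard quotas: Oakdale 0.3907, Rivermont 0.3866, Pinehurst 20.2227.
Lower quotas: Oakdale 0, Rivermont 0, Pinehurst 20 (sum 20, leaving 1 seat).
Remainders in descending order: Oakdale 0.3907, Rivermont 0.3866, Pinehurst 0.2227.
The surplus seat goes to Oakdale.

Oakdale 1; Rivermont 0; Pinehurst 20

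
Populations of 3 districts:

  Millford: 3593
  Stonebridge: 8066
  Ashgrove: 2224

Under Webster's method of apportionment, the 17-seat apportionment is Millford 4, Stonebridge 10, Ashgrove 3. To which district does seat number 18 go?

Priority for the next seat is population ÷ (current seats + 0.5).
Priorities: Millford 798.444, Stonebridge 768.190, Ashgrove 635.429.
Highest priority: Millford.

Millford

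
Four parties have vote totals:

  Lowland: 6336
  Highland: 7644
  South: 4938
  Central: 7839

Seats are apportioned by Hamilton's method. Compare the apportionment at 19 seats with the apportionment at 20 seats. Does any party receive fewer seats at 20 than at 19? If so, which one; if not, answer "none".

South

At 19 seats: Lowland 4, Highland 5, South 4, Central 6.
At 20 seats: Lowland 5, Highland 6, South 3, Central 6.
South drops from 4 to 3.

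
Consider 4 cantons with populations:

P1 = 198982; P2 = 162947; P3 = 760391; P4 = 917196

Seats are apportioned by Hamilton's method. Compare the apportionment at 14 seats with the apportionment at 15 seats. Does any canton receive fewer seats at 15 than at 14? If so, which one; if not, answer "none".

At 14 seats: P1 2, P2 1, P3 5, P4 6.
At 15 seats: P1 1, P2 1, P3 6, P4 7.
P1 drops from 2 to 1.

P1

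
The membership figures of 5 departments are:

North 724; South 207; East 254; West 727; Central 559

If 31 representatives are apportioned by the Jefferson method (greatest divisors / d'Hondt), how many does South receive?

Standard divisor 2471/31 ≈ 79.71; standard quotas: North 9.083, South 2.597, East 3.187, West 9.121, Central 7.013.
Rounding down gives 9, 2, 3, 9, 7 = 30 seats, so the divisor must be adjusted.
With modified divisor 72.55: modified quotas North 9.979, South 2.853, East 3.501, West 10.021, Central 7.705.
Rounding down: North 9, South 2, East 3, West 10, Central 7 (total 31).
South receives 2.

2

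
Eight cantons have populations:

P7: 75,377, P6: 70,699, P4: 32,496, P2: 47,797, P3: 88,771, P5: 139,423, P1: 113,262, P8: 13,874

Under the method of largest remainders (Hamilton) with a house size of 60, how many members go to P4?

Standard divisor: 581699 ÷ 60 ≈ 9694.983.
Standard quotas: P7 7.7748, P6 7.2923, P4 3.3518, P2 4.9301, P3 9.1564, P5 14.3809, P1 11.6825, P8 1.4310.
Lower quotas: P7 7, P6 7, P4 3, P2 4, P3 9, P5 14, P1 11, P8 1 (sum 56, leaving 4 seats).
Remainders in descending order: P2 0.9301, P7 0.7748, P1 0.6825, P8 0.4310, P5 0.3809, P4 0.3518, P6 0.2923, P3 0.1564.
The surplus seats go to P2, P7, P1, P8.
P4 receives 3.

3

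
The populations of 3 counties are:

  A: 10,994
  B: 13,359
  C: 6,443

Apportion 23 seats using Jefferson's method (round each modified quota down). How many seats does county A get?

8

Standard divisor 30796/23 ≈ 1338.957; standard quotas: A 8.211, B 9.977, C 4.812.
Rounding down gives 8, 9, 4 = 21 seats, so the divisor must be adjusted.
With modified divisor 1260: modified quotas A 8.725, B 10.602, C 5.113.
Rounding down: A 8, B 10, C 5 (total 23).
A receives 8.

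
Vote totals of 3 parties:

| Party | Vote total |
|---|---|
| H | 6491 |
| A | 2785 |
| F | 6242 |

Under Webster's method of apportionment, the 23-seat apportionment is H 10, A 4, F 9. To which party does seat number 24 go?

Priority for the next seat is population ÷ (current seats + 0.5).
Priorities: H 618.190, A 618.889, F 657.053.
Highest priority: F.

F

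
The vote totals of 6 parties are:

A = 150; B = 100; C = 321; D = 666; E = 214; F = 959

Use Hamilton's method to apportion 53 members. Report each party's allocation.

Total 2410; standard divisor 2410/53 ≈ 45.472.
Standard quotas: A 3.299, B 2.199, C 7.059, D 14.646, E 4.706, F 21.090.
Lower quotas: A 3, B 2, C 7, D 14, E 4, F 21 (sum 51, leaving 2 seats).
Remainders in descending order: E 0.706, D 0.646, A 0.299, B 0.199, F 0.090, C 0.059.
The surplus seats go to E, D.

A=3; B=2; C=7; D=15; E=5; F=21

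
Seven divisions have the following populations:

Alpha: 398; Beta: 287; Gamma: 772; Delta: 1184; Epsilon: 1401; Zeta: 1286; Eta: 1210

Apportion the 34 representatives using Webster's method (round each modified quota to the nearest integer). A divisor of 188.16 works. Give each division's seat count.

With modified divisor 188.16: modified quotas Alpha 2.115, Beta 1.525, Gamma 4.103, Delta 6.293, Epsilon 7.446, Zeta 6.835, Eta 6.431.
Rounding to the nearest integer: Alpha 2, Beta 2, Gamma 4, Delta 6, Epsilon 7, Zeta 7, Eta 6 (total 34).

Alpha=2; Beta=2; Gamma=4; Delta=6; Epsilon=7; Zeta=7; Eta=6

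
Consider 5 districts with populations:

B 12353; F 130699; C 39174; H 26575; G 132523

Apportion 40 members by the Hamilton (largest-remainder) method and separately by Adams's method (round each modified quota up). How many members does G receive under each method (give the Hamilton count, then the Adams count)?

16 and 15

Hamilton: B 1, F 15, C 5, H 3, G 16.
Adams: B 2, F 15, C 5, H 3, G 15.
G gets 16 under Hamilton and 15 under Adams.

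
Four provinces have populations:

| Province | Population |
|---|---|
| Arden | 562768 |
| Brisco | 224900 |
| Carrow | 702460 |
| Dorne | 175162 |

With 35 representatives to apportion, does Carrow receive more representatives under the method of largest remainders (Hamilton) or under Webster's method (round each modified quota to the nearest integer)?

Hamilton

Hamilton: Arden 12, Brisco 5, Carrow 15, Dorne 3.
Webster: Arden 12, Brisco 5, Carrow 14, Dorne 4.
Carrow gets 15 under Hamilton and 14 under Webster.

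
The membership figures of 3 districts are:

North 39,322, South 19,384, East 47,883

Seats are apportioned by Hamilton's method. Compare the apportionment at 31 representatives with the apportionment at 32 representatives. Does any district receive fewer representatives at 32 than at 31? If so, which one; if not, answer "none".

At 31 seats: North 11, South 6, East 14.
At 32 seats: North 12, South 6, East 14.
No district's allocation decreased.

none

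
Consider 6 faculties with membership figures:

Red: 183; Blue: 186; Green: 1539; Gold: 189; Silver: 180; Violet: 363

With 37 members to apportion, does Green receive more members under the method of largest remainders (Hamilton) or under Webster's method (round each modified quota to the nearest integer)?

Hamilton: Red 2, Blue 3, Green 22, Gold 3, Silver 2, Violet 5.
Webster: Red 3, Blue 3, Green 21, Gold 3, Silver 2, Violet 5.
Green gets 22 under Hamilton and 21 under Webster.

Hamilton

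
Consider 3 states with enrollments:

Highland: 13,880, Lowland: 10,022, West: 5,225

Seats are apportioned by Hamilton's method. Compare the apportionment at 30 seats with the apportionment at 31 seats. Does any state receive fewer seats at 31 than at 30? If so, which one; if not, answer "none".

At 30 seats: Highland 14, Lowland 10, West 6.
At 31 seats: Highland 15, Lowland 11, West 5.
West drops from 6 to 5.

West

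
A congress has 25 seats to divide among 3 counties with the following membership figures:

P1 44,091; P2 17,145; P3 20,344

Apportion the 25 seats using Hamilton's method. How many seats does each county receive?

Standard divisor: 81580 ÷ 25 ≈ 3263.2.
Standard quotas: P1 13.5116, P2 5.2540, P3 6.2344.
Lower quotas: P1 13, P2 5, P3 6 (sum 24, leaving 1 seat).
Remainders in descending order: P1 0.5116, P2 0.2540, P3 0.2344.
Largest remainder: P1 receives the extra seat.

P1: 14, P2: 5, P3: 6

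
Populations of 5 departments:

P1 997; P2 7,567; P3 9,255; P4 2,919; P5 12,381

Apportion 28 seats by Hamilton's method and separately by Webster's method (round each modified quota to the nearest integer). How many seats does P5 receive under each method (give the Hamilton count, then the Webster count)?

10 and 11

Hamilton: P1 1, P2 6, P3 8, P4 3, P5 10.
Webster: P1 1, P2 6, P3 8, P4 2, P5 11.
P5 gets 10 under Hamilton and 11 under Webster.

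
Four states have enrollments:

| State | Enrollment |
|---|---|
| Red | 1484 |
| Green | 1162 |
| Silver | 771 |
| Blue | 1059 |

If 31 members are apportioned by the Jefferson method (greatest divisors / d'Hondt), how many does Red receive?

11

Standard divisor 4476/31 ≈ 144.387; standard quotas: Red 10.278, Green 8.048, Silver 5.340, Blue 7.334.
Rounding down gives 10, 8, 5, 7 = 30 seats, so the divisor must be adjusted.
With modified divisor 134: modified quotas Red 11.075, Green 8.672, Silver 5.754, Blue 7.903.
Rounding down: Red 11, Green 8, Silver 5, Blue 7 (total 31).
Red receives 11.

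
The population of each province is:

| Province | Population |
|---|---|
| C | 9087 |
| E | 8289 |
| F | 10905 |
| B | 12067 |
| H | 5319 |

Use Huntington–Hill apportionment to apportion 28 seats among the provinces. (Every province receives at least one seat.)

C: 6, E: 5, F: 7, B: 7, H: 3

With divisor 1636: modified quotas C 5.554, E 5.067, F 6.666, B 7.376, H 3.251.
Geometric-mean thresholds: C √(5·6)=5.477, E √(5·6)=5.477, F √(6·7)=6.481, B √(7·8)=7.483, H √(3·4)=3.464.
Each quota rounded against its threshold gives C 6, E 5, F 7, B 7, H 3 (total 28).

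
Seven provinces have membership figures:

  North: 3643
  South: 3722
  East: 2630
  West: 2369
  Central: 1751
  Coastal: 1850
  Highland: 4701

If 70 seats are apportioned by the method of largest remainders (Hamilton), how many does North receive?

12

Total 20666; standard divisor 20666/70 ≈ 295.229.
Standard quotas: North 12.340, South 12.607, East 8.908, West 8.024, Central 5.931, Coastal 6.266, Highland 15.923.
Lower quotas: North 12, South 12, East 8, West 8, Central 5, Coastal 6, Highland 15 (sum 66, leaving 4 seats).
Remainders in descending order: Central 0.931, Highland 0.923, East 0.908, South 0.607, North 0.340, Coastal 0.266, West 0.024.
Largest remainders: Central, Highland, East, South receive the extra seats.
North receives 12.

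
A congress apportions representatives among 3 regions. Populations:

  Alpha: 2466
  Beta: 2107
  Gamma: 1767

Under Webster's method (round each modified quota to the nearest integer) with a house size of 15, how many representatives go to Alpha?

Standard divisor 6340/15 ≈ 422.667; standard quotas: Alpha 5.834, Beta 4.985, Gamma 4.181.
Rounding to the nearest integer gives Alpha 6, Beta 5, Gamma 4 — total 15, matching the house size, so no adjustment is needed.
Alpha receives 6.

6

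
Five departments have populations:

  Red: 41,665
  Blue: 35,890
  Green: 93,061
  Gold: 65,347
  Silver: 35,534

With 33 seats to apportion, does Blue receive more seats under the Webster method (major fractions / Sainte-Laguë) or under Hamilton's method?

Hamilton

Webster: Red 5, Blue 4, Green 12, Gold 8, Silver 4.
Hamilton: Red 5, Blue 5, Green 11, Gold 8, Silver 4.
Blue gets 4 under Webster and 5 under Hamilton.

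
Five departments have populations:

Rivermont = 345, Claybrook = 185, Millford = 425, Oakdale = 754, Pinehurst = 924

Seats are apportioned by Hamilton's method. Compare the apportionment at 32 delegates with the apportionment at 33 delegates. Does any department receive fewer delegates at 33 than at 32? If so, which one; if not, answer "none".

Claybrook

At 32 seats: Rivermont 4, Claybrook 3, Millford 5, Oakdale 9, Pinehurst 11.
At 33 seats: Rivermont 4, Claybrook 2, Millford 5, Oakdale 10, Pinehurst 12.
Claybrook drops from 3 to 2.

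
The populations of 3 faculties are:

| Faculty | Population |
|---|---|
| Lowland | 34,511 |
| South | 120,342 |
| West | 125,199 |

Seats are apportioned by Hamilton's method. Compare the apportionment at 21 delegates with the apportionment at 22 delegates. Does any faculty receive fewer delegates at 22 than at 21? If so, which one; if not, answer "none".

At 21 seats: Lowland 3, South 9, West 9.
At 22 seats: Lowland 3, South 9, West 10.
No faculty's allocation decreased.

none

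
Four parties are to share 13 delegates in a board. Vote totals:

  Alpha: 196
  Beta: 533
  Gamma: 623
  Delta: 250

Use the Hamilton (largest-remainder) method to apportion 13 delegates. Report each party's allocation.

Total 1602; standard divisor 1602/13 ≈ 123.231.
Standard quotas: Alpha 1.591, Beta 4.325, Gamma 5.056, Delta 2.029.
Lower quotas: Alpha 1, Beta 4, Gamma 5, Delta 2 (sum 12, leaving 1 seat).
Remainders in descending order: Alpha 0.591, Beta 0.325, Gamma 0.056, Delta 0.029.
The surplus seat goes to Alpha.

Alpha: 2, Beta: 4, Gamma: 5, Delta: 2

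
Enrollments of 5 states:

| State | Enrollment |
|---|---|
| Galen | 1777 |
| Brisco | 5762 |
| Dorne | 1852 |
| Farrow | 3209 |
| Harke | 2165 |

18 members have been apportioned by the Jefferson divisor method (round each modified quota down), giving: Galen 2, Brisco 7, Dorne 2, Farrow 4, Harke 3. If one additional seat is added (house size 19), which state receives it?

Priority for the next seat is population ÷ (current seats + 1).
Priorities: Galen 592.333, Brisco 720.250, Dorne 617.333, Farrow 641.800, Harke 541.250.
Highest priority: Brisco.

Brisco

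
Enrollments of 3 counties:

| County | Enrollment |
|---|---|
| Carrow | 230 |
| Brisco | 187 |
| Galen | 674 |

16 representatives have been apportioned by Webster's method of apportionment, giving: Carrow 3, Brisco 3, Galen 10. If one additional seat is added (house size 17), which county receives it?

Priority for the next seat is population ÷ (current seats + 0.5).
Priorities: Carrow 65.714, Brisco 53.429, Galen 64.190.
Highest priority: Carrow.

Carrow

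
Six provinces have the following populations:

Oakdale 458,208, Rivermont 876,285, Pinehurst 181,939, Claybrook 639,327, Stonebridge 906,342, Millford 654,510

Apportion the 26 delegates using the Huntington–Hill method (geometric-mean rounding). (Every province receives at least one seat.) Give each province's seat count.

With divisor 141405: modified quotas Oakdale 3.240, Rivermont 6.197, Pinehurst 1.287, Claybrook 4.521, Stonebridge 6.410, Millford 4.629.
Geometric-mean thresholds: Oakdale √(3·4)=3.464, Rivermont √(6·7)=6.481, Pinehurst √(1·2)=1.414, Claybrook √(4·5)=4.472, Stonebridge √(6·7)=6.481, Millford √(4·5)=4.472.
Each quota rounded against its threshold gives Oakdale 3, Rivermont 6, Pinehurst 1, Claybrook 5, Stonebridge 6, Millford 5 (total 26).

Oakdale 3, Rivermont 6, Pinehurst 1, Claybrook 5, Stonebridge 6, Millford 5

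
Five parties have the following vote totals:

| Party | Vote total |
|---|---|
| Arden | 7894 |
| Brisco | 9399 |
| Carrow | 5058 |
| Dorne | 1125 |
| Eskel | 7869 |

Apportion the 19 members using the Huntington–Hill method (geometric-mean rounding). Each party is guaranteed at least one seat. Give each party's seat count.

Arden 5, Brisco 5, Carrow 3, Dorne 1, Eskel 5

With divisor 1738: modified quotas Arden 4.542, Brisco 5.408, Carrow 2.910, Dorne 0.647, Eskel 4.528.
Geometric-mean thresholds: Arden √(4·5)=4.472, Brisco √(5·6)=5.477, Carrow √(2·3)=2.449, Dorne (min 1), Eskel √(4·5)=4.472.
Each quota rounded against its threshold gives Arden 5, Brisco 5, Carrow 3, Dorne 1, Eskel 5 (total 19).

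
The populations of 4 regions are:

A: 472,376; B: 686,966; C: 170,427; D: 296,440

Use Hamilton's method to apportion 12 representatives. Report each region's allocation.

The standard divisor is 1626209/12 ≈ 135517.417.
Standard quotas: A 3.4857, B 5.0692, C 1.2576, D 2.1875.
Lower quotas: A 3, B 5, C 1, D 2 (sum 11, leaving 1 seat).
Remainders in descending order: A 0.4857, C 0.2576, D 0.1875, B 0.0692.
The surplus seat goes to A.

A 4, B 5, C 1, D 2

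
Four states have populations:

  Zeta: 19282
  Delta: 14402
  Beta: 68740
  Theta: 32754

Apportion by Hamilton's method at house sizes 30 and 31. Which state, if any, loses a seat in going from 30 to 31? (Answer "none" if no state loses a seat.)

Zeta

At 30 seats: Zeta 5, Delta 3, Beta 15, Theta 7.
At 31 seats: Zeta 4, Delta 3, Beta 16, Theta 8.
Zeta drops from 5 to 4.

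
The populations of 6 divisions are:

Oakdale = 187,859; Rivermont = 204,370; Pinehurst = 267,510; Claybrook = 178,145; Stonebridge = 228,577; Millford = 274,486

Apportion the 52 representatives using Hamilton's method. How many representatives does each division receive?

The standard divisor is 1340947/52 ≈ 25787.442.
Standard quotas: Oakdale 7.2849, Rivermont 7.9252, Pinehurst 10.3737, Claybrook 6.9082, Stonebridge 8.8639, Millford 10.6442.
Lower quotas: Oakdale 7, Rivermont 7, Pinehurst 10, Claybrook 6, Stonebridge 8, Millford 10 (sum 48, leaving 4 seats).
Remainders in descending order: Rivermont 0.9252, Claybrook 0.9082, Stonebridge 0.8639, Millford 0.6442, Pinehurst 0.3737, Oakdale 0.2849.
The surplus seats go to Rivermont, Claybrook, Stonebridge, Millford.

Oakdale 7, Rivermont 8, Pinehurst 10, Claybrook 7, Stonebridge 9, Millford 11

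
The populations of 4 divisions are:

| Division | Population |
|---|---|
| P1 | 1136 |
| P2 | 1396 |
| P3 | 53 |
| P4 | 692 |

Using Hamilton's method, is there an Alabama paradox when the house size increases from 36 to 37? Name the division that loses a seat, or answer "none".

At 36 seats: P1 12, P2 15, P3 1, P4 8.
At 37 seats: P1 13, P2 16, P3 0, P4 8.
P3 drops from 1 to 0.

P3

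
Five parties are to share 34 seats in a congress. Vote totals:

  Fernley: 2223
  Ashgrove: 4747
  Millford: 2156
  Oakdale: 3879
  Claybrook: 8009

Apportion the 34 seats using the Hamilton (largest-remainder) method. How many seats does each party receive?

Fernley=4; Ashgrove=8; Millford=3; Oakdale=6; Claybrook=13

The standard divisor is 21014/34 ≈ 618.059.
Standard quotas: Fernley 3.5967, Ashgrove 7.6805, Millford 3.4883, Oakdale 6.2761, Claybrook 12.9583.
Lower quotas: Fernley 3, Ashgrove 7, Millford 3, Oakdale 6, Claybrook 12 (sum 31, leaving 3 seats).
Remainders in descending order: Claybrook 0.9583, Ashgrove 0.6805, Fernley 0.5967, Millford 0.4883, Oakdale 0.2761.
Largest remainders: Claybrook, Ashgrove, Fernley receive the extra seats.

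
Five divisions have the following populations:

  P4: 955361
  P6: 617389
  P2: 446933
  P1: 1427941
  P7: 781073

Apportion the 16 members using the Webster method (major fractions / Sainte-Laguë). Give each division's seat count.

Standard divisor 4228697/16 ≈ 264293.562; standard quotas: P4 3.615, P6 2.336, P2 1.691, P1 5.403, P7 2.955.
Rounding to the nearest integer gives P4 4, P6 2, P2 2, P1 5, P7 3 — total 16, matching the house size, so no adjustment is needed.

P4 4, P6 2, P2 2, P1 5, P7 3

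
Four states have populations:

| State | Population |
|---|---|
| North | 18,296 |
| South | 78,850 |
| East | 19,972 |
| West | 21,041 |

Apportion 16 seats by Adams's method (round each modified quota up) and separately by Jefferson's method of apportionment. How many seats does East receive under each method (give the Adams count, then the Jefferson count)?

3 and 2

Adams: North 2, South 8, East 3, West 3.
Jefferson: North 2, South 10, East 2, West 2.
East gets 3 under Adams and 2 under Jefferson.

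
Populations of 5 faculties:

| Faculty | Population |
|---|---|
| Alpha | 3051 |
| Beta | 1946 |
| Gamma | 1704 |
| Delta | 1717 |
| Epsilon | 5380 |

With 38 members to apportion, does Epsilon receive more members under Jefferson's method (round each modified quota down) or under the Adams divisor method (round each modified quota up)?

Jefferson: Alpha 8, Beta 5, Gamma 5, Delta 5, Epsilon 15.
Adams: Alpha 8, Beta 6, Gamma 5, Delta 5, Epsilon 14.
Epsilon gets 15 under Jefferson and 14 under Adams.

Jefferson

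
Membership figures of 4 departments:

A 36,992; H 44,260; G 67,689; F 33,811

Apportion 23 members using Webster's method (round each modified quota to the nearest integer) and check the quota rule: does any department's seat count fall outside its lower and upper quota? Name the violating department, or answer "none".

Standard quotas: A 4.656, H 5.570, G 8.519, F 4.255.
Webster allocation: A 5, H 6, G 8, F 4.
Every allocation lies between the lower and upper quota.

none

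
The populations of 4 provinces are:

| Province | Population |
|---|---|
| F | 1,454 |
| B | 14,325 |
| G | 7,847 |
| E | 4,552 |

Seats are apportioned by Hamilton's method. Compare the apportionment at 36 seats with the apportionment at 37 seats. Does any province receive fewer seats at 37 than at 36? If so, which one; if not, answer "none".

none

At 36 seats: F 2, B 18, G 10, E 6.
At 37 seats: F 2, B 19, G 10, E 6.
No province's allocation decreased.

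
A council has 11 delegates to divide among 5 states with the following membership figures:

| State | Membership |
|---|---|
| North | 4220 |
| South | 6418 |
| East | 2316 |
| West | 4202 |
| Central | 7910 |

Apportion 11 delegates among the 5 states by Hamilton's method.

North 2; South 3; East 1; West 2; Central 3

Standard divisor: 25066 ÷ 11 ≈ 2278.727.
Standard quotas: North 1.8519, South 2.8165, East 1.0164, West 1.8440, Central 3.4712.
Lower quotas: North 1, South 2, East 1, West 1, Central 3 (sum 8, leaving 3 seats).
Remainders in descending order: North 0.8519, West 0.8440, South 0.8165, Central 0.4712, East 0.0164.
Largest remainders: North, West, South receive the extra seats.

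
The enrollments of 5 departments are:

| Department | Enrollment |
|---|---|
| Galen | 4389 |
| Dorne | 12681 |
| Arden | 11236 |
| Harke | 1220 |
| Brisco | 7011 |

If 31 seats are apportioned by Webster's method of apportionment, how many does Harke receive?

1

Standard divisor 36537/31 ≈ 1178.613; standard quotas: Galen 3.724, Dorne 10.759, Arden 9.533, Harke 1.035, Brisco 5.949.
Rounding to the nearest integer gives 4, 11, 10, 1, 6 = 32 seats, so the divisor must be adjusted.
With modified divisor 1200: modified quotas Galen 3.658, Dorne 10.568, Arden 9.363, Harke 1.017, Brisco 5.843.
Rounding to the nearest integer: Galen 4, Dorne 11, Arden 9, Harke 1, Brisco 6 (total 31).
Harke receives 1.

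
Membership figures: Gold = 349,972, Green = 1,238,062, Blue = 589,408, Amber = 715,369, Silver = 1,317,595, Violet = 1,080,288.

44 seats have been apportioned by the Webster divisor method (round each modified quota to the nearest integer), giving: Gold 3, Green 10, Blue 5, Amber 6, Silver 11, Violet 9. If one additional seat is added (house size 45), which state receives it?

Priority for the next seat is population ÷ (current seats + 0.5).
Priorities: Gold 99992.000, Green 117910.667, Blue 107165.091, Amber 110056.769, Silver 114573.478, Violet 113714.526.
Highest priority: Green.

Green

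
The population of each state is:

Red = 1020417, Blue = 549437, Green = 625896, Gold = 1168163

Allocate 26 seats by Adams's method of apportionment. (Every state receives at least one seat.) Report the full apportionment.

Standard divisor 3363913/26 ≈ 129381.269; standard quotas: Red 7.887, Blue 4.247, Green 4.838, Gold 9.029.
Rounding up gives 8, 5, 5, 10 = 28 seats, so the divisor must be adjusted.
With modified divisor 141600: modified quotas Red 7.206, Blue 3.880, Green 4.420, Gold 8.250.
Rounding up: Red 8, Blue 4, Green 5, Gold 9 (total 26).

Red: 8, Blue: 4, Green: 5, Gold: 9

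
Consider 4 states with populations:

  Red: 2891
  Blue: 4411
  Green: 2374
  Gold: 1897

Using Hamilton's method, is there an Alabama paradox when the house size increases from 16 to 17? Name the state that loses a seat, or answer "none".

none

At 16 seats: Red 4, Blue 6, Green 3, Gold 3.
At 17 seats: Red 4, Blue 6, Green 4, Gold 3.
No state's allocation decreased.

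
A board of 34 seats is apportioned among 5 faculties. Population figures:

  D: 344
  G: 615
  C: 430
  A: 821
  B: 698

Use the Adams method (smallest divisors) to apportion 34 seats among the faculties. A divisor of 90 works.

D=4; G=7; C=5; A=10; B=8

With modified divisor 90: modified quotas D 3.822, G 6.833, C 4.778, A 9.122, B 7.756.
Rounding up: D 4, G 7, C 5, A 10, B 8 (total 34).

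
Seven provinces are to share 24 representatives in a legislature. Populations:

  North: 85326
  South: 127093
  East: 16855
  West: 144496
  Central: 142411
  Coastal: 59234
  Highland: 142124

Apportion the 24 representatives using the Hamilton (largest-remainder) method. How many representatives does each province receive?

Total 717539; standard divisor 717539/24 ≈ 29897.458.
Standard quotas: North 2.8540, South 4.2510, East 0.5638, West 4.8331, Central 4.7633, Coastal 1.9812, Highland 4.7537.
Lower quotas: North 2, South 4, East 0, West 4, Central 4, Coastal 1, Highland 4 (sum 19, leaving 5 seats).
Remainders in descending order: Coastal 0.9812, North 0.8540, West 0.8331, Central 0.7633, Highland 0.7537, East 0.5638, South 0.2510.
The surplus seats go to Coastal, North, West, Central, Highland.

North=3, South=4, East=0, West=5, Central=5, Coastal=2, Highland=5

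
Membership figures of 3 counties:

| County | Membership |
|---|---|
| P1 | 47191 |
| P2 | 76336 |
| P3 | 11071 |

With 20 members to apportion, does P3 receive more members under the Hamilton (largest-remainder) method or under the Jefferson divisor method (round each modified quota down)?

Hamilton: P1 7, P2 11, P3 2.
Jefferson: P1 7, P2 12, P3 1.
P3 gets 2 under Hamilton and 1 under Jefferson.

Hamilton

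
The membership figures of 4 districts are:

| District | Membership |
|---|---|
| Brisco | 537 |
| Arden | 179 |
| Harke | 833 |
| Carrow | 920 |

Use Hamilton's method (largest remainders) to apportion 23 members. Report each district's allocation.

Standard divisor: 2469 ÷ 23 ≈ 107.348.
Standard quotas: Brisco 5.002, Arden 1.667, Harke 7.760, Carrow 8.570.
Lower quotas: Brisco 5, Arden 1, Harke 7, Carrow 8 (sum 21, leaving 2 seats).
Remainders in descending order: Harke 0.760, Arden 0.667, Carrow 0.570, Brisco 0.002.
The surplus seats go to Harke, Arden.

Brisco=5; Arden=2; Harke=8; Carrow=8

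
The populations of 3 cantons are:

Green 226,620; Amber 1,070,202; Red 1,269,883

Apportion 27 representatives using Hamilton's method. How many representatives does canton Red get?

The standard divisor is 2566705/27 ≈ 95063.148.
Standard quotas: Green 2.3839, Amber 11.2578, Red 13.3583.
Lower quotas: Green 2, Amber 11, Red 13 (sum 26, leaving 1 seat).
Remainders in descending order: Green 0.3839, Red 0.3583, Amber 0.2578.
The surplus seat goes to Green.
Red receives 13.

13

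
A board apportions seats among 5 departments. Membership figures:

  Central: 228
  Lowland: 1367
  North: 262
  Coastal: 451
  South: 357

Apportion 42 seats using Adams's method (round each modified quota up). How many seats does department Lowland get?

Standard divisor 2665/42 ≈ 63.452; standard quotas: Central 3.593, Lowland 21.544, North 4.129, Coastal 7.108, South 5.626.
Rounding up gives 4, 22, 5, 8, 6 = 45 seats, so the divisor must be adjusted.
With modified divisor 67: modified quotas Central 3.403, Lowland 20.403, North 3.910, Coastal 6.731, South 5.328.
Rounding up: Central 4, Lowland 21, North 4, Coastal 7, South 6 (total 42).
Lowland receives 21.

21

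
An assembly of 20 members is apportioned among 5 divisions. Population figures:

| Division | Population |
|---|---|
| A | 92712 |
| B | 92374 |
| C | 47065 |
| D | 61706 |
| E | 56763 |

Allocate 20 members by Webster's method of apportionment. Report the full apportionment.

Standard divisor 350620/20 ≈ 17531; standard quotas: A 5.288, B 5.269, C 2.685, D 3.520, E 3.238.
Rounding to the nearest integer gives A 5, B 5, C 3, D 4, E 3 — total 20, matching the house size, so no adjustment is needed.

A=5, B=5, C=3, D=4, E=3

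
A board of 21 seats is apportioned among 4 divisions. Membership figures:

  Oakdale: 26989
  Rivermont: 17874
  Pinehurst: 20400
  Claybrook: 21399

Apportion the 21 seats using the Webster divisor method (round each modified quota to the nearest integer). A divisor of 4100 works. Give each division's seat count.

With modified divisor 4100: modified quotas Oakdale 6.583, Rivermont 4.360, Pinehurst 4.976, Claybrook 5.219.
Rounding to the nearest integer: Oakdale 7, Rivermont 4, Pinehurst 5, Claybrook 5 (total 21).

Oakdale: 7; Rivermont: 4; Pinehurst: 5; Claybrook: 5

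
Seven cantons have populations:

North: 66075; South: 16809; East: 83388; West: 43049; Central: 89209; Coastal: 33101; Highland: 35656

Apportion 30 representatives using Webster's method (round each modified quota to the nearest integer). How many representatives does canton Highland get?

3

Standard divisor 367287/30 ≈ 12242.9; standard quotas: North 5.397, South 1.373, East 6.811, West 3.516, Central 7.287, Coastal 2.704, Highland 2.912.
Rounding to the nearest integer gives North 5, South 1, East 7, West 4, Central 7, Coastal 3, Highland 3 — total 30, matching the house size, so no adjustment is needed.
Highland receives 3.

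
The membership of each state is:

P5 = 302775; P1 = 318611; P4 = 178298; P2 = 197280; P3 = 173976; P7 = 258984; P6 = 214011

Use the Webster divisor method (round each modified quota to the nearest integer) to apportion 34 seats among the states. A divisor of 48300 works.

With modified divisor 48300: modified quotas P5 6.269, P1 6.597, P4 3.691, P2 4.084, P3 3.602, P7 5.362, P6 4.431.
Rounding to the nearest integer: P5 6, P1 7, P4 4, P2 4, P3 4, P7 5, P6 4 (total 34).

P5 6; P1 7; P4 4; P2 4; P3 4; P7 5; P6 4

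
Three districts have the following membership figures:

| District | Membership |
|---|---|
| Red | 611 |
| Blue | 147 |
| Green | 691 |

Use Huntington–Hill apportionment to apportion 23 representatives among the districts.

With divisor 62: modified quotas Red 9.855, Blue 2.371, Green 11.145.
Geometric-mean thresholds: Red √(9·10)=9.487, Blue √(2·3)=2.449, Green √(11·12)=11.489.
Each quota rounded against its threshold gives Red 10, Blue 2, Green 11 (total 23).

Red=10, Blue=2, Green=11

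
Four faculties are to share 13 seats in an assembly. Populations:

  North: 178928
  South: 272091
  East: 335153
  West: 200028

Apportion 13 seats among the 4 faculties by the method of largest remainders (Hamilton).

The standard divisor is 986200/13 ≈ 75861.538.
Standard quotas: North 2.3586, South 3.5867, East 4.4180, West 2.6368.
Lower quotas: North 2, South 3, East 4, West 2 (sum 11, leaving 2 seats).
Remainders in descending order: West 0.6368, South 0.5867, East 0.4180, North 0.3586.
Largest remainders: West, South receive the extra seats.

North 2, South 4, East 4, West 3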